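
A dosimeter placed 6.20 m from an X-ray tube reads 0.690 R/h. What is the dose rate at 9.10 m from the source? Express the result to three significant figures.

0.320 R/h

Using I₁d₁² = I₂d₂², scaling from 6.20 m to 9.10 m:
0.690 × (6.20/9.10)² = 0.690 × 0.4642 = 0.3203 R/h.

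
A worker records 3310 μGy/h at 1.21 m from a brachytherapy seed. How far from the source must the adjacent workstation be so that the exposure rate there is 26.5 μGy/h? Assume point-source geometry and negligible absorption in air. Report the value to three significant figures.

13.5 m

Intensity scales as (d₁/d₂)², so d₂ = d₁·√(I₁/I₂).
I₁/I₂ = 3310/26.5 = 124.9, so d₂ = 1.21 × √124.9 = 13.52 m.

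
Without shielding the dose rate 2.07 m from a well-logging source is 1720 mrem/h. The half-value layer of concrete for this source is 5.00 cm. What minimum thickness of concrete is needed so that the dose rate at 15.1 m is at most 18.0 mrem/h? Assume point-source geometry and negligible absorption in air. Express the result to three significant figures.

At 15.1 m, distance alone gives 1720 × (2.07/15.1)² = 1720 × 0.01879 = 32.32 mrem/h.
Further attenuation needed: 32.32/18.0 = 1.796.
n = log₂(1.796) = 0.8448 half-value layers.
Thickness = 0.8448 × 5.00 cm = 4.224 cm.

4.22 cm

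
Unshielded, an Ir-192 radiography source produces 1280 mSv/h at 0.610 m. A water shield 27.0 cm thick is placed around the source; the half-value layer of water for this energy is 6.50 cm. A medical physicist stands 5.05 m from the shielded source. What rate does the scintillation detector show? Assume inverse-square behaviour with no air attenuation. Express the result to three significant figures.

Distance alone: (0.610/5.05)² = 0.01459, so 1280 × 0.01459 = 18.68 mSv/h.
Shield: 27.0/6.50 = 4.154 half-value layers → attenuation 2^(−4.154) = 0.05617.
Combined: 18.68 × 0.05617 = 1.049 mSv/h.

1.05 mSv/h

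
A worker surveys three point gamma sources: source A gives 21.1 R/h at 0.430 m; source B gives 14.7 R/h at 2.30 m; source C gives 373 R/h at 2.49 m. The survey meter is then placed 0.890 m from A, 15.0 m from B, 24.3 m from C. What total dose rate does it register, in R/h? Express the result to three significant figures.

9.19 R/h

Each source contributes Iᵢ·(dᵢ/rᵢ)²; contributions add.
A: 21.1 × (0.430/0.890)² = 4.925 R/h
B: 14.7 × (2.30/15.0)² = 0.3456 R/h
C: 373 × (2.49/24.3)² = 3.916 R/h
Total = 4.925 + 0.3456 + 3.916 = 9.187 R/h.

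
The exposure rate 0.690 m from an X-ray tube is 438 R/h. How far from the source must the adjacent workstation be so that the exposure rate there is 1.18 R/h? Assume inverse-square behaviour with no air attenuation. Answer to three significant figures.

13.3 m

Intensity scales as (d₁/d₂)², so d₂ = d₁·√(I₁/I₂).
I₁/I₂ = 438/1.18 = 371.2, so d₂ = 0.690 × √371.2 = 13.29 m.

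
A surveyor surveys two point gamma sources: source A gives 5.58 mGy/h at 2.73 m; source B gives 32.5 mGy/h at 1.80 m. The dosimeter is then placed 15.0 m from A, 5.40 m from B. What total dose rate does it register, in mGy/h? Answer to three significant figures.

Each source contributes Iᵢ·(dᵢ/rᵢ)²; contributions add.
A: 5.58 × (2.73/15.0)² = 0.1848 mGy/h
B: 32.5 × (1.80/5.40)² = 3.611 mGy/h
Total = 0.1848 + 3.611 = 3.796 mGy/h.

3.80 mGy/h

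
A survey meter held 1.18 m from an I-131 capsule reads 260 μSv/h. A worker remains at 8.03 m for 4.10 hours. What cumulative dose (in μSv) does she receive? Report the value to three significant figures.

23.0 μSv

Intensity scales as (d₁/d₂)², so rate at 8.03 m:
260 × (1.18/8.03)² = 260 × 0.02159 = 5.613 μSv/h.
Dose = rate × time = 5.613 μSv/h × 4.100 h = 23.01 μSv.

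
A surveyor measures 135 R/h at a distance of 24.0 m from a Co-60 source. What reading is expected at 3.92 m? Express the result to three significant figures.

Since intensity falls as 1/r², the rate at 3.92 m is
135 × (24.0/3.92)² = 135 × 37.48 = 5060 R/h.

5060 R/h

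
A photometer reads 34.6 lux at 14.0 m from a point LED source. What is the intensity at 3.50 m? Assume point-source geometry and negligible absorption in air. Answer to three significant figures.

554 lux

Applying the 1/r² law, the rate at 3.50 m is
34.6 × (14.0/3.50)² = 34.6 × 16.00 = 553.6 lux.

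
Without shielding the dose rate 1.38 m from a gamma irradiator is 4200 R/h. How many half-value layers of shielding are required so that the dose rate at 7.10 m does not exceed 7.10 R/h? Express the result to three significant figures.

At 7.10 m, distance alone gives 4200 × (1.38/7.10)² = 4200 × 0.03778 = 158.7 R/h.
Further attenuation needed: 158.7/7.10 = 22.35.
n = log₂(22.35) = 4.482 half-value layers.

4.48 half-value layers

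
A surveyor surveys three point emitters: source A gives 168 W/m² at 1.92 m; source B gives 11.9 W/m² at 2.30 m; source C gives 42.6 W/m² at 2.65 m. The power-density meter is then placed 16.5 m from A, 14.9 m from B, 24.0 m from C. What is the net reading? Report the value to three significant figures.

3.08 W/m²

Each source contributes Iᵢ·(dᵢ/rᵢ)²; contributions add.
A: 168 × (1.92/16.5)² = 2.275 W/m²
B: 11.9 × (2.30/14.9)² = 0.2836 W/m²
C: 42.6 × (2.65/24.0)² = 0.5194 W/m²
Total = 2.275 + 0.2836 + 0.5194 = 3.078 W/m².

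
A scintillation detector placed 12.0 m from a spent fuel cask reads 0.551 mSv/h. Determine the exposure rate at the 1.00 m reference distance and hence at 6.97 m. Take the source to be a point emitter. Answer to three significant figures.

Since intensity falls as 1/r²,
At 1.00 m: (12.0/1.00)² = 144.0, so 0.551 × 144.0 = 79.34 mSv/h
At 6.97 m: 79.34 × (1.00/6.97)² = 79.34 × 0.02058 = 1.633 mSv/h.

79.3 mSv/h; 1.63 mSv/h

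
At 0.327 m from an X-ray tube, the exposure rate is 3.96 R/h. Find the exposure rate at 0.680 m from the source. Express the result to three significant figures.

By the inverse-square law, the rate at 0.680 m is
(0.327/0.680)² = 0.2312, so 3.96 × 0.2312 = 0.9156 R/h.

0.916 R/h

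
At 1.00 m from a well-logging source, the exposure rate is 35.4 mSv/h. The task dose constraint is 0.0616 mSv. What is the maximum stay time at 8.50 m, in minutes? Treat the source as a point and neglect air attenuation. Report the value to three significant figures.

Since intensity falls as 1/r², rate at 8.50 m:
(1.00/8.50)² = 0.01384, so 35.4 × 0.01384 = 0.4899 mSv/h.
Stay time = 0.0616 mSv ÷ 0.4899 mSv/h = 0.1257 h = 7.542 min.

7.54 min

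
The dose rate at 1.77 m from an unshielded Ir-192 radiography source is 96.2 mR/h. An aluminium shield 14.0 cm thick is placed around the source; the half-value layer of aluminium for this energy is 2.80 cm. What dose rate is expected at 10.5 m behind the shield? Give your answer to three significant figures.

0.0854 mR/h

Distance alone: 96.2 × (1.77/10.5)² = 96.2 × 0.02842 = 2.734 mR/h.
Shield: 14.0/2.80 = 5.000 half-value layers → attenuation 2^(−5.000) = 0.03125.
Combined: 2.734 × 0.03125 = 0.08544 mR/h.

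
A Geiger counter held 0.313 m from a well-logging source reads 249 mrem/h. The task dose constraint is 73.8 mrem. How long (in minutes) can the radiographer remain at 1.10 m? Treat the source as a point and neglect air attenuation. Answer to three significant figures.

220 min

Applying the 1/r² law, rate at 1.10 m:
(0.313/1.10)² = 0.08097, so 249 × 0.08097 = 20.16 mrem/h.
Stay time = 73.8 mrem ÷ 20.16 mrem/h = 3.661 h = 219.7 min.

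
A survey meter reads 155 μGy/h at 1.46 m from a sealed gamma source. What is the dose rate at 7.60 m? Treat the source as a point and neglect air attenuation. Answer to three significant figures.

5.72 μGy/h

Since intensity falls as 1/r², the rate at 7.60 m is
155 × (1.46/7.60)² = 155 × 0.03690 = 5.720 μGy/h.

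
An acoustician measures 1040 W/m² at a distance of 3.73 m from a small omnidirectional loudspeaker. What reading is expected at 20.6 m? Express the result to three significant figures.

34.1 W/m²

Applying the 1/r² law, the rate at 20.6 m is
1040 × (3.73/20.6)² = 1040 × 0.03279 = 34.10 W/m².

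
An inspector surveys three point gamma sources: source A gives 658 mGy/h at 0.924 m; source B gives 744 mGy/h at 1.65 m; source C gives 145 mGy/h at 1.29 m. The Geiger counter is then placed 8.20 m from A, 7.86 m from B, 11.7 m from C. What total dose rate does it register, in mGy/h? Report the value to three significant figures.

42.9 mGy/h

By superposition, sum each source's inverse-square contribution:
A: 658 × (0.924/8.20)² = 8.355 mGy/h
B: 744 × (1.65/7.86)² = 32.79 mGy/h
C: 145 × (1.29/11.7)² = 1.763 mGy/h
Total = 8.355 + 32.79 + 1.763 = 42.91 mGy/h.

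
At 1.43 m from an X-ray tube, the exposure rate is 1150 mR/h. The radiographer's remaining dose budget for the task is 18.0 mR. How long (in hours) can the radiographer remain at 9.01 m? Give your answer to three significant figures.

Applying the 1/r² law, rate at 9.01 m:
(1.43/9.01)² = 0.02519, so 1150 × 0.02519 = 28.97 mR/h.
Stay time = 18.0 mR ÷ 28.97 mR/h = 0.6213 h.

0.621 h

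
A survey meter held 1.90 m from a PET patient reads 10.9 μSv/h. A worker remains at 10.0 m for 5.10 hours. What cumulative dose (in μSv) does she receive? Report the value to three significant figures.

By the inverse-square law, rate at 10.0 m:
(1.90/10.0)² = 0.03610, so 10.9 × 0.03610 = 0.3935 μSv/h.
Dose = rate × time = 0.3935 μSv/h × 5.100 h = 2.007 μSv.

2.01 μSv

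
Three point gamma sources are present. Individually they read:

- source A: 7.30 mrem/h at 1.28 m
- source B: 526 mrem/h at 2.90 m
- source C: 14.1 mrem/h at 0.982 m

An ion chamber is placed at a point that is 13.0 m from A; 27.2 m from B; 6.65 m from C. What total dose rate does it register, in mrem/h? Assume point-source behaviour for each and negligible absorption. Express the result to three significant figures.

Each source contributes Iᵢ·(dᵢ/rᵢ)²; contributions add.
A: 7.30 × (1.28/13.0)² = 0.07077 mrem/h
B: 526 × (2.90/27.2)² = 5.979 mrem/h
C: 14.1 × (0.982/6.65)² = 0.3075 mrem/h
Total = 0.07077 + 5.979 + 0.3075 = 6.357 mrem/h.

6.36 mrem/h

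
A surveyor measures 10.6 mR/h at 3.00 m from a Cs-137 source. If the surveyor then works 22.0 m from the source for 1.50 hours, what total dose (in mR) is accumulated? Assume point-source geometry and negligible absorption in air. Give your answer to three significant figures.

0.296 mR

Using I₁d₁² = I₂d₂², rate at 22.0 m:
10.6 × (3.00/22.0)² = 10.6 × 0.01860 = 0.1972 mR/h.
Dose = rate × time = 0.1972 mR/h × 1.500 h = 0.2958 mR.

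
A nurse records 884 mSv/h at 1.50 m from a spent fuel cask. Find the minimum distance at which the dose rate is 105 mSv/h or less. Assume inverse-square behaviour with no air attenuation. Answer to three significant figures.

4.35 m

Since intensity falls as 1/r², d₂ = d₁·√(I₁/I₂).
I₁/I₂ = 884/105 = 8.419, so d₂ = 1.50 × √8.419 = 4.352 m.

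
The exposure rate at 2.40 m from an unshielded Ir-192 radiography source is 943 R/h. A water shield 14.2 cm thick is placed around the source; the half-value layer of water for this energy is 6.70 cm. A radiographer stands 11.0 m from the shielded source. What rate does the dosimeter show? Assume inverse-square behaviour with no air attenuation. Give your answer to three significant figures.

Distance alone: 943 × (2.40/11.0)² = 943 × 0.04760 = 44.89 R/h.
Shield: 14.2/6.70 = 2.119 half-value layers → attenuation 2^(−2.119) = 0.2302.
Combined: 44.89 × 0.2302 = 10.33 R/h.

10.3 R/h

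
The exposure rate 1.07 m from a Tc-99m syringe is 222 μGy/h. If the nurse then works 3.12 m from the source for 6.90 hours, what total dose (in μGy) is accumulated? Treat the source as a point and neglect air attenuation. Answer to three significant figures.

180 μGy

Using I₁d₁² = I₂d₂², rate at 3.12 m:
(1.07/3.12)² = 0.1176, so 222 × 0.1176 = 26.11 μGy/h.
Dose = rate × time = 26.11 μGy/h × 6.900 h = 180.2 μGy.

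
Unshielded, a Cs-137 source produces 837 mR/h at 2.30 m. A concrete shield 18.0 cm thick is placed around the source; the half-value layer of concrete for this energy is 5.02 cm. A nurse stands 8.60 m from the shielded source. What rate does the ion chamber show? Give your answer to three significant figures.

Distance alone: (2.30/8.60)² = 0.07153, so 837 × 0.07153 = 59.87 mR/h.
Shield: 18.0/5.02 = 3.586 half-value layers → attenuation 2^(−3.586) = 0.08327.
Combined: 59.87 × 0.08327 = 4.985 mR/h.

4.99 mR/h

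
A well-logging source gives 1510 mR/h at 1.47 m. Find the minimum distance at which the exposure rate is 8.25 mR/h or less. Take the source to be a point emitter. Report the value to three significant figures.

Since intensity falls as 1/r², d₂ = d₁·√(I₁/I₂).
I₁/I₂ = 1510/8.25 = 183.0, so d₂ = 1.47 × √183.0 = 19.89 m.

19.9 m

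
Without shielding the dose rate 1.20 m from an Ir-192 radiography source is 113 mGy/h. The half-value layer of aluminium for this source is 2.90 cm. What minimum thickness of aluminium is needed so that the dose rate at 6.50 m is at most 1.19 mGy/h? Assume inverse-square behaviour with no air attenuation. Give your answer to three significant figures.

At 6.50 m, distance alone gives (1.20/6.50)² = 0.03408, so 113 × 0.03408 = 3.851 mGy/h.
Further attenuation needed: 3.851/1.19 = 3.236.
n = log₂(3.236) = 1.694 half-value layers.
Thickness = 1.694 × 2.90 cm = 4.913 cm.

4.91 cm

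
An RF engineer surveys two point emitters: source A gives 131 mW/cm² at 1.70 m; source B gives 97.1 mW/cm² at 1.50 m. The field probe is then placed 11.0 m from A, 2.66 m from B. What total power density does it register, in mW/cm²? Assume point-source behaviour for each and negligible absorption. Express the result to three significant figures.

By superposition, sum each source's inverse-square contribution:
A: 131 × (1.70/11.0)² = 3.129 mW/cm²
B: 97.1 × (1.50/2.66)² = 30.88 mW/cm²
Total = 3.129 + 30.88 = 34.01 mW/cm².

34.0 mW/cm²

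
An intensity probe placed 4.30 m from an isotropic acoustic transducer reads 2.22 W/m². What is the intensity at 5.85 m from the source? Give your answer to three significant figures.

1.20 W/m²

By the inverse-square law, scaling from 4.30 m to 5.85 m:
(4.30/5.85)² = 0.5403, so 2.22 × 0.5403 = 1.199 W/m².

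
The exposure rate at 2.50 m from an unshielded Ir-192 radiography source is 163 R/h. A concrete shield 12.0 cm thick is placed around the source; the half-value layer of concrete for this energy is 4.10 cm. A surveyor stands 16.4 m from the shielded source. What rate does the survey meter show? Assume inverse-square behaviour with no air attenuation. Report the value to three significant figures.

Distance alone: (2.50/16.4)² = 0.02324, so 163 × 0.02324 = 3.788 R/h.
Shield: 12.0/4.10 = 2.927 half-value layers → attenuation 2^(−2.927) = 0.1315.
Combined: 3.788 × 0.1315 = 0.4981 R/h.

0.498 R/h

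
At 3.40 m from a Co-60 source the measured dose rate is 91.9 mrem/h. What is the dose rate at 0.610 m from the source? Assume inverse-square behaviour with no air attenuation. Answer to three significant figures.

Intensity scales as (d₁/d₂)², so scaling from 3.40 m to 0.610 m:
91.9 × (3.40/0.610)² = 91.9 × 31.07 = 2855 mrem/h.

2860 mrem/h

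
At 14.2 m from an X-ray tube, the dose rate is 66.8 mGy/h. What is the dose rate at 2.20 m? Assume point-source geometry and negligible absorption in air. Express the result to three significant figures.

2780 mGy/h

Since intensity falls as 1/r², the rate at 2.20 m is
66.8 × (14.2/2.20)² = 66.8 × 41.66 = 2783 mGy/h.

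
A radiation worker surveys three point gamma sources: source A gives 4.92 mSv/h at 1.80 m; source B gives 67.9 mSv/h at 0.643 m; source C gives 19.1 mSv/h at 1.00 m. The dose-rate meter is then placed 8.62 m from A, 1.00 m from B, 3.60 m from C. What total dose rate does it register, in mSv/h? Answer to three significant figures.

By superposition, sum each source's inverse-square contribution:
A: 4.92 × (1.80/8.62)² = 0.2145 mSv/h
B: 67.9 × (0.643/1.00)² = 28.07 mSv/h
C: 19.1 × (1.00/3.60)² = 1.474 mSv/h
Total = 0.2145 + 28.07 + 1.474 = 29.76 mSv/h.

29.8 mSv/h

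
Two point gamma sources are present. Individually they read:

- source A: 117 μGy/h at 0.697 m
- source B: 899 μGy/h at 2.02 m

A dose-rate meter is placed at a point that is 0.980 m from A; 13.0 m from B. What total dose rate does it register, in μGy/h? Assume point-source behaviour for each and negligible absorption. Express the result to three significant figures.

By superposition, sum each source's inverse-square contribution:
A: 117 × (0.697/0.980)² = 59.18 μGy/h
B: 899 × (2.02/13.0)² = 21.71 μGy/h
Total = 59.18 + 21.71 = 80.89 μGy/h.

80.9 μGy/h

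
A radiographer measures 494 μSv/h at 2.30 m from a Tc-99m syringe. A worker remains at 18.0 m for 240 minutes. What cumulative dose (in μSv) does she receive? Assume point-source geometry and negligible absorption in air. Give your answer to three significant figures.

32.3 μSv

Applying the 1/r² law, rate at 18.0 m:
494 × (2.30/18.0)² = 494 × 0.01633 = 8.067 μSv/h.
Dose = rate × time = 8.067 μSv/h × 4.000 h = 32.27 μSv.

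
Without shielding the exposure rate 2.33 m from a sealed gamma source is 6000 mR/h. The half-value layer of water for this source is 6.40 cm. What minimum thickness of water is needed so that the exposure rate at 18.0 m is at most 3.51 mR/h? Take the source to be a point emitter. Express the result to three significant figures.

31.0 cm

At 18.0 m, distance alone gives (2.33/18.0)² = 0.01676, so 6000 × 0.01676 = 100.6 mR/h.
Further attenuation needed: 100.6/3.51 = 28.66.
n = log₂(28.66) = 4.841 half-value layers.
Thickness = 4.841 × 6.40 cm = 30.98 cm.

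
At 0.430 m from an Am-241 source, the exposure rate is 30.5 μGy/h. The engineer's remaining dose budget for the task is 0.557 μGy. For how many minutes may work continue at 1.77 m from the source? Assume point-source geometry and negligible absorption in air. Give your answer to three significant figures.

Applying the 1/r² law, rate at 1.77 m:
30.5 × (0.430/1.77)² = 30.5 × 0.05902 = 1.800 μGy/h.
Stay time = 0.557 μGy ÷ 1.800 μGy/h = 0.3094 h = 18.56 min.

18.6 min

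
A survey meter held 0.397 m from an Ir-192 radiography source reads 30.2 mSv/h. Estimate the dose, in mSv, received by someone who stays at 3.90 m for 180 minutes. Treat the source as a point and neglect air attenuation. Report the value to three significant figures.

By the inverse-square law, rate at 3.90 m:
(0.397/3.90)² = 0.01036, so 30.2 × 0.01036 = 0.3129 mSv/h.
Dose = rate × time = 0.3129 mSv/h × 3.000 h = 0.9387 mSv.

0.939 mSv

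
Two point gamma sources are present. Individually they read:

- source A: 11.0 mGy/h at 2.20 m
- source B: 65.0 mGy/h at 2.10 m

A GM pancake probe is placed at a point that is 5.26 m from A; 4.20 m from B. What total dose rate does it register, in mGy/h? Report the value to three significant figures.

18.2 mGy/h

By superposition, sum each source's inverse-square contribution:
A: 11.0 × (2.20/5.26)² = 1.924 mGy/h
B: 65.0 × (2.10/4.20)² = 16.25 mGy/h
Total = 1.924 + 16.25 = 18.17 mGy/h.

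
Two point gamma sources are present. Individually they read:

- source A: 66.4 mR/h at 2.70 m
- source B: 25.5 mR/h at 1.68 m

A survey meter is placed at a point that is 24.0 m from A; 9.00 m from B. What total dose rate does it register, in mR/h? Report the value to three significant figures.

Each source contributes Iᵢ·(dᵢ/rᵢ)²; contributions add.
A: 66.4 × (2.70/24.0)² = 0.8404 mR/h
B: 25.5 × (1.68/9.00)² = 0.8885 mR/h
Total = 0.8404 + 0.8885 = 1.729 mR/h.

1.73 mR/h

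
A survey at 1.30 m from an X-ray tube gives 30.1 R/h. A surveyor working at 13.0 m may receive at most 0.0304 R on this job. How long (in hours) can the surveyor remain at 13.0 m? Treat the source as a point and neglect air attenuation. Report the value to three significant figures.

0.101 h

Applying the 1/r² law, rate at 13.0 m:
30.1 × (1.30/13.0)² = 30.1 × 0.01000 = 0.3010 R/h.
Stay time = 0.0304 R ÷ 0.3010 R/h = 0.1010 h.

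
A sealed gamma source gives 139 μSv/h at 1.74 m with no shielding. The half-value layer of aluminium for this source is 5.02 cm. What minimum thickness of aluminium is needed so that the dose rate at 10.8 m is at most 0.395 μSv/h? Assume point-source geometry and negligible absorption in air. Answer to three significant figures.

At 10.8 m, distance alone gives 139 × (1.74/10.8)² = 139 × 0.02596 = 3.608 μSv/h.
Further attenuation needed: 3.608/0.395 = 9.134.
n = log₂(9.134) = 3.191 half-value layers.
Thickness = 3.191 × 5.02 cm = 16.02 cm.

16.0 cm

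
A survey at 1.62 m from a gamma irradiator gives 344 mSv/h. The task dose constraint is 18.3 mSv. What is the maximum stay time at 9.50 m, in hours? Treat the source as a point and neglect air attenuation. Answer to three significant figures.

Using I₁d₁² = I₂d₂², rate at 9.50 m:
(1.62/9.50)² = 0.02908, so 344 × 0.02908 = 10.00 mSv/h.
Stay time = 18.3 mSv ÷ 10.00 mSv/h = 1.830 h.

1.83 h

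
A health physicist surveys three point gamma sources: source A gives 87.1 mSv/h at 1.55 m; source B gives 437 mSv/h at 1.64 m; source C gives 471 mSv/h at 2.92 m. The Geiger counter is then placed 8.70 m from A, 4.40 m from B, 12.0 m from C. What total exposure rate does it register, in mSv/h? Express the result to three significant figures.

By superposition, sum each source's inverse-square contribution:
A: 87.1 × (1.55/8.70)² = 2.765 mSv/h
B: 437 × (1.64/4.40)² = 60.71 mSv/h
C: 471 × (2.92/12.0)² = 27.89 mSv/h
Total = 2.765 + 60.71 + 27.89 = 91.36 mSv/h.

91.4 mSv/h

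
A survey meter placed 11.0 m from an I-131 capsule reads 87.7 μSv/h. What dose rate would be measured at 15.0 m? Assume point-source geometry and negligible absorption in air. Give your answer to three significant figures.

By the inverse-square law, scaling from 11.0 m to 15.0 m:
(11.0/15.0)² = 0.5378, so 87.7 × 0.5378 = 47.17 μSv/h.

47.2 μSv/h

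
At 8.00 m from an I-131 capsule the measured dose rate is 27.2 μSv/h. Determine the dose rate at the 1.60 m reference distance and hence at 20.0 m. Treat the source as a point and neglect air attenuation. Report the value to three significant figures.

680 μSv/h; 4.35 μSv/h

By the inverse-square law,
At 1.60 m: 27.2 × (8.00/1.60)² = 27.2 × 25.00 = 680.0 μSv/h
At 20.0 m: 680.0 × (1.60/20.0)² = 680.0 × 0.006400 = 4.352 μSv/h.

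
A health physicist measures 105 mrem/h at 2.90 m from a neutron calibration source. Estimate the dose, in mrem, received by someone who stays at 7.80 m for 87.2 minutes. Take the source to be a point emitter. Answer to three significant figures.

Intensity scales as (d₁/d₂)², so rate at 7.80 m:
105 × (2.90/7.80)² = 105 × 0.1382 = 14.51 mrem/h.
Dose = rate × time = 14.51 mrem/h × 1.453 h = 21.08 mrem.

21.1 mrem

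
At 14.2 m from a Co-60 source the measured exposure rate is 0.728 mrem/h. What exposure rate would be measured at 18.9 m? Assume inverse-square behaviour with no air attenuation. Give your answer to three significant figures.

0.411 mrem/h

Since intensity falls as 1/r², scaling from 14.2 m to 18.9 m:
0.728 × (14.2/18.9)² = 0.728 × 0.5645 = 0.4110 mrem/h.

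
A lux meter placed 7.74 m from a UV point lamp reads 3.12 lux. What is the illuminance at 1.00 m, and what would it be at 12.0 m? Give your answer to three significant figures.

Since intensity falls as 1/r²,
At 1.00 m: 3.12 × (7.74/1.00)² = 3.12 × 59.91 = 186.9 lux
At 12.0 m: 186.9 × (1.00/12.0)² = 186.9 × 0.006944 = 1.298 lux.

187 lux; 1.30 lux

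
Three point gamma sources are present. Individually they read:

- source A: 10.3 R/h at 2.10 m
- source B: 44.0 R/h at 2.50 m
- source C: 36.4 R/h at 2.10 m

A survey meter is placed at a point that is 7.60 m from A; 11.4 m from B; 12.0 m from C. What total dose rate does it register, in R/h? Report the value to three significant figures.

By superposition, sum each source's inverse-square contribution:
A: 10.3 × (2.10/7.60)² = 0.7864 R/h
B: 44.0 × (2.50/11.4)² = 2.116 R/h
C: 36.4 × (2.10/12.0)² = 1.115 R/h
Total = 0.7864 + 2.116 + 1.115 = 4.017 R/h.

4.02 R/h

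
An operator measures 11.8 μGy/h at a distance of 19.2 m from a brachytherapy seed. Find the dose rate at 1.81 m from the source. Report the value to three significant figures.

1330 μGy/h

Using I₁d₁² = I₂d₂², the rate at 1.81 m is
11.8 × (19.2/1.81)² = 11.8 × 112.5 = 1328 μGy/h.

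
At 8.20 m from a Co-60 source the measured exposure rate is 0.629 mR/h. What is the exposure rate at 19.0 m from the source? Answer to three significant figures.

0.117 mR/h

Using I₁d₁² = I₂d₂², scaling from 8.20 m to 19.0 m:
0.629 × (8.20/19.0)² = 0.629 × 0.1863 = 0.1172 mR/h.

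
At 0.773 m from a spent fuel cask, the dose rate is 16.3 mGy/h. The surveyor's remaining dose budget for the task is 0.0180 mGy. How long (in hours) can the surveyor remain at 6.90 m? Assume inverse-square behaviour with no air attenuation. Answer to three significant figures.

0.0880 h

Using I₁d₁² = I₂d₂², rate at 6.90 m:
(0.773/6.90)² = 0.01255, so 16.3 × 0.01255 = 0.2046 mGy/h.
Stay time = 0.0180 mGy ÷ 0.2046 mGy/h = 0.08798 h.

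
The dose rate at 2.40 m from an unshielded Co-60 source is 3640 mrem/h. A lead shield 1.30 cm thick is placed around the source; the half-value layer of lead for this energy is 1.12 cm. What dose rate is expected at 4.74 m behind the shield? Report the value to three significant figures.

417 mrem/h

Distance alone: 3640 × (2.40/4.74)² = 3640 × 0.2564 = 933.3 mrem/h.
Shield: 1.30/1.12 = 1.161 half-value layers → attenuation 2^(−1.161) = 0.4472.
Combined: 933.3 × 0.4472 = 417.4 mrem/h.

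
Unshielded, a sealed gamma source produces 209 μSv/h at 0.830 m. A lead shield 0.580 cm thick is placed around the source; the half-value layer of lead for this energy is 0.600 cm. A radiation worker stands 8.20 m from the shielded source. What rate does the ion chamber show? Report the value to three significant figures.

1.10 μSv/h

Distance alone: (0.830/8.20)² = 0.01025, so 209 × 0.01025 = 2.142 μSv/h.
Shield: 0.580/0.600 = 0.9667 half-value layers → attenuation 2^(−0.9667) = 0.5117.
Combined: 2.142 × 0.5117 = 1.096 μSv/h.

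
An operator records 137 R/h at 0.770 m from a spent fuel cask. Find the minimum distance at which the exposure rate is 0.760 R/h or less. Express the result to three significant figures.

10.3 m

By the inverse-square law, d₂ = d₁·√(I₁/I₂).
I₁/I₂ = 137/0.760 = 180.3, so d₂ = 0.770 × √180.3 = 10.34 m.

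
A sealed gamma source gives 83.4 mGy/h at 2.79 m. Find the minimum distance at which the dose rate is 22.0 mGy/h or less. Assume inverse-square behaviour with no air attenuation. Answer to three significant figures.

Applying the 1/r² law, d₂ = d₁·√(I₁/I₂).
I₁/I₂ = 83.4/22.0 = 3.791, so d₂ = 2.79 × √3.791 = 5.432 m.

5.43 m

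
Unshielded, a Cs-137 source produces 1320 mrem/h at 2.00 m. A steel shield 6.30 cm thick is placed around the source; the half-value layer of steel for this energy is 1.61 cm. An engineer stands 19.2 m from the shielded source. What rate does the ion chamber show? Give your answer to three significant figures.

0.951 mrem/h

Distance alone: 1320 × (2.00/19.2)² = 1320 × 0.01085 = 14.32 mrem/h.
Shield: 6.30/1.61 = 3.913 half-value layers → attenuation 2^(−3.913) = 0.06638.
Combined: 14.32 × 0.06638 = 0.9506 mrem/h.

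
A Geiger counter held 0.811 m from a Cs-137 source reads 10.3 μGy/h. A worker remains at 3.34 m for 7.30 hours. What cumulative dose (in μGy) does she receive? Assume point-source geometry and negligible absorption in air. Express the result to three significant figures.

4.43 μGy

Using I₁d₁² = I₂d₂², rate at 3.34 m:
(0.811/3.34)² = 0.05896, so 10.3 × 0.05896 = 0.6073 μGy/h.
Dose = rate × time = 0.6073 μGy/h × 7.300 h = 4.433 μGy.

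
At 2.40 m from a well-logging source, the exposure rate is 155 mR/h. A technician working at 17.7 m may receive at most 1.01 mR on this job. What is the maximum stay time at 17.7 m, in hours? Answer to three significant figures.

0.354 h

Using I₁d₁² = I₂d₂², rate at 17.7 m:
155 × (2.40/17.7)² = 155 × 0.01839 = 2.850 mR/h.
Stay time = 1.01 mR ÷ 2.850 mR/h = 0.3544 h.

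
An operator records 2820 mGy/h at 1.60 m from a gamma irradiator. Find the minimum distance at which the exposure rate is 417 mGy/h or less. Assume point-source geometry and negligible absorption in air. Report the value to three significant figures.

Since intensity falls as 1/r², d₂ = d₁·√(I₁/I₂).
I₁/I₂ = 2820/417 = 6.763, so d₂ = 1.60 × √6.763 = 4.161 m.

4.16 m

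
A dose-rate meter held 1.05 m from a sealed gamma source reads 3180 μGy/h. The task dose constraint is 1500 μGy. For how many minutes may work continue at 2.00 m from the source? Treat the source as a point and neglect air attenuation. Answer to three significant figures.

Since intensity falls as 1/r², rate at 2.00 m:
3180 × (1.05/2.00)² = 3180 × 0.2756 = 876.4 μGy/h.
Stay time = 1500 μGy ÷ 876.4 μGy/h = 1.712 h = 102.7 min.

103 min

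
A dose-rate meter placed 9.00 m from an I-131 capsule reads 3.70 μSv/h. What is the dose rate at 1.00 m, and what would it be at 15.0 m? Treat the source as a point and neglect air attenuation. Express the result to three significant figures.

300 μSv/h; 1.33 μSv/h

Using I₁d₁² = I₂d₂²,
At 1.00 m: (9.00/1.00)² = 81.00, so 3.70 × 81.00 = 299.7 μSv/h
At 15.0 m: 299.7 × (1.00/15.0)² = 299.7 × 0.004444 = 1.332 μSv/h.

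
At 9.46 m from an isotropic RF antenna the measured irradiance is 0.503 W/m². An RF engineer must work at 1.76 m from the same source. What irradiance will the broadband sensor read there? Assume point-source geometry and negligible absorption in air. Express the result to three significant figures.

Since intensity falls as 1/r², scaling from 9.46 m to 1.76 m:
(9.46/1.76)² = 28.89, so 0.503 × 28.89 = 14.53 W/m².

14.5 W/m²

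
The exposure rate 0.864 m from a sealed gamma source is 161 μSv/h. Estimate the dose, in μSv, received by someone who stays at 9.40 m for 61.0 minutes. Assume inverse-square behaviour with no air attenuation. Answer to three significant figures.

Applying the 1/r² law, rate at 9.40 m:
(0.864/9.40)² = 0.008448, so 161 × 0.008448 = 1.360 μSv/h.
Dose = rate × time = 1.360 μSv/h × 1.017 h = 1.383 μSv.

1.38 μSv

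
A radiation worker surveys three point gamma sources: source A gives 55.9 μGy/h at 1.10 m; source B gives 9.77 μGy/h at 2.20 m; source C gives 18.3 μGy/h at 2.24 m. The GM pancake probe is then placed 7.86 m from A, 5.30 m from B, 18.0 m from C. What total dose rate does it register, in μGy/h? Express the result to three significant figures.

3.06 μGy/h

Each source contributes Iᵢ·(dᵢ/rᵢ)²; contributions add.
A: 55.9 × (1.10/7.86)² = 1.095 μGy/h
B: 9.77 × (2.20/5.30)² = 1.683 μGy/h
C: 18.3 × (2.24/18.0)² = 0.2834 μGy/h
Total = 1.095 + 1.683 + 0.2834 = 3.061 μGy/h.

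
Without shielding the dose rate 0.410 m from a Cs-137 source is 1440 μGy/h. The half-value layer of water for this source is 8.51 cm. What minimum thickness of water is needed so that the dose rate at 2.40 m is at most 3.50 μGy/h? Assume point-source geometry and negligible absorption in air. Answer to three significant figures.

30.5 cm

At 2.40 m, distance alone gives (0.410/2.40)² = 0.02918, so 1440 × 0.02918 = 42.02 μGy/h.
Further attenuation needed: 42.02/3.50 = 12.01.
n = log₂(12.01) = 3.586 half-value layers.
Thickness = 3.586 × 8.51 cm = 30.52 cm.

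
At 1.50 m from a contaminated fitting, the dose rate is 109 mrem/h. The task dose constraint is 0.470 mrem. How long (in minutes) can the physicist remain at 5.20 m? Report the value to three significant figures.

3.11 min

Applying the 1/r² law, rate at 5.20 m:
(1.50/5.20)² = 0.08321, so 109 × 0.08321 = 9.070 mrem/h.
Stay time = 0.470 mrem ÷ 9.070 mrem/h = 0.05182 h = 3.109 min.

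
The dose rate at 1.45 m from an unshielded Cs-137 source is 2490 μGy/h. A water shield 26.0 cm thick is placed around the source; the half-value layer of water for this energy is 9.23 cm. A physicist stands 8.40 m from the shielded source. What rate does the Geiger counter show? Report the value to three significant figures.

10.5 μGy/h

Distance alone: 2490 × (1.45/8.40)² = 2490 × 0.02980 = 74.20 μGy/h.
Shield: 26.0/9.23 = 2.817 half-value layers → attenuation 2^(−2.817) = 0.1419.
Combined: 74.20 × 0.1419 = 10.53 μGy/h.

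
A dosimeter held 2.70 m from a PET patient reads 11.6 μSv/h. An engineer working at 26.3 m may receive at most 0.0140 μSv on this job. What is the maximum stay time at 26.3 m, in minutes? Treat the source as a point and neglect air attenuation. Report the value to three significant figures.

6.87 min

Since intensity falls as 1/r², rate at 26.3 m:
(2.70/26.3)² = 0.01054, so 11.6 × 0.01054 = 0.1223 μSv/h.
Stay time = 0.0140 μSv ÷ 0.1223 μSv/h = 0.1145 h = 6.870 min.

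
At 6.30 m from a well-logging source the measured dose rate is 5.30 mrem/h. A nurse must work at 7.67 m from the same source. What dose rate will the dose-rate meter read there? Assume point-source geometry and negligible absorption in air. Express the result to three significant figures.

3.58 mrem/h

By the inverse-square law, scaling from 6.30 m to 7.67 m:
(6.30/7.67)² = 0.6747, so 5.30 × 0.6747 = 3.576 mrem/h.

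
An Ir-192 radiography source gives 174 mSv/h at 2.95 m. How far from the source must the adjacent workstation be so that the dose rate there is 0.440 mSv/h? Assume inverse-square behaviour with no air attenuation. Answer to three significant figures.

58.7 m

By the inverse-square law, d₂ = d₁·√(I₁/I₂).
I₁/I₂ = 174/0.440 = 395.5, so d₂ = 2.95 × √395.5 = 58.67 m.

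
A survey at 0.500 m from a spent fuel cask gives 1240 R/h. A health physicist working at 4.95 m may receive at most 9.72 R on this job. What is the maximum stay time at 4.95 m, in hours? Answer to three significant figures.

By the inverse-square law, rate at 4.95 m:
1240 × (0.500/4.95)² = 1240 × 0.01020 = 12.65 R/h.
Stay time = 9.72 R ÷ 12.65 R/h = 0.7684 h.

0.768 h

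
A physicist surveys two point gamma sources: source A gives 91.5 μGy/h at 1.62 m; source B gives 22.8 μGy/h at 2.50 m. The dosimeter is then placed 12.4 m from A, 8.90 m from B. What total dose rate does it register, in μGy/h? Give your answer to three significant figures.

By superposition, sum each source's inverse-square contribution:
A: 91.5 × (1.62/12.4)² = 1.562 μGy/h
B: 22.8 × (2.50/8.90)² = 1.799 μGy/h
Total = 1.562 + 1.799 = 3.361 μGy/h.

3.36 μGy/h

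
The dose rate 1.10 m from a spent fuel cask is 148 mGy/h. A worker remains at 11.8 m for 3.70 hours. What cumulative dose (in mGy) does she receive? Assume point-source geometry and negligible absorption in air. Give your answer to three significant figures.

4.76 mGy

Using I₁d₁² = I₂d₂², rate at 11.8 m:
148 × (1.10/11.8)² = 148 × 0.008690 = 1.286 mGy/h.
Dose = rate × time = 1.286 mGy/h × 3.700 h = 4.758 mGy.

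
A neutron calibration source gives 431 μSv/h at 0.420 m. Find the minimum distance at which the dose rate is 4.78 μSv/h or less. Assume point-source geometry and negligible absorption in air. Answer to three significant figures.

Intensity scales as (d₁/d₂)², so d₂ = d₁·√(I₁/I₂).
I₁/I₂ = 431/4.78 = 90.17, so d₂ = 0.420 × √90.17 = 3.988 m.

3.99 m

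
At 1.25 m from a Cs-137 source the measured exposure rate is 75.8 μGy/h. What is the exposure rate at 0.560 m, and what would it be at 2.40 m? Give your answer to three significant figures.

Intensity scales as (d₁/d₂)², so
At 0.560 m: (1.25/0.560)² = 4.982, so 75.8 × 4.982 = 377.6 μGy/h
At 2.40 m: (0.560/2.40)² = 0.05444, so 377.6 × 0.05444 = 20.56 μGy/h.

378 μGy/h; 20.6 μGy/h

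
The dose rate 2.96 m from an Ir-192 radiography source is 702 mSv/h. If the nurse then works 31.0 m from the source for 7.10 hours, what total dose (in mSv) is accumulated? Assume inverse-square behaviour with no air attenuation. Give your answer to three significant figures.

By the inverse-square law, rate at 31.0 m:
702 × (2.96/31.0)² = 702 × 0.009117 = 6.400 mSv/h.
Dose = rate × time = 6.400 mSv/h × 7.100 h = 45.44 mSv.

45.4 mSv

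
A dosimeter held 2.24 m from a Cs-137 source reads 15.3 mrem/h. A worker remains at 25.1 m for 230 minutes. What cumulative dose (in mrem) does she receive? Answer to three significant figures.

Using I₁d₁² = I₂d₂², rate at 25.1 m:
(2.24/25.1)² = 0.007964, so 15.3 × 0.007964 = 0.1218 mrem/h.
Dose = rate × time = 0.1218 mrem/h × 3.833 h = 0.4669 mrem.

0.467 mrem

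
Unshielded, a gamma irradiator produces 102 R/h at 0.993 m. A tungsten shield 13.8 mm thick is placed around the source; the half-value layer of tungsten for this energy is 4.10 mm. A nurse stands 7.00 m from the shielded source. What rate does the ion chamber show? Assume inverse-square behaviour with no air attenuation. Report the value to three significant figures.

Distance alone: 102 × (0.993/7.00)² = 102 × 0.02012 = 2.052 R/h.
Shield: 13.8/4.10 = 3.366 half-value layers → attenuation 2^(−3.366) = 0.09699.
Combined: 2.052 × 0.09699 = 0.1990 R/h.

0.199 R/h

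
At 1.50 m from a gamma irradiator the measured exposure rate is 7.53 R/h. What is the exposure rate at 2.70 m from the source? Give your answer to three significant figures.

Applying the 1/r² law, scaling from 1.50 m to 2.70 m:
7.53 × (1.50/2.70)² = 7.53 × 0.3086 = 2.324 R/h.

2.32 R/h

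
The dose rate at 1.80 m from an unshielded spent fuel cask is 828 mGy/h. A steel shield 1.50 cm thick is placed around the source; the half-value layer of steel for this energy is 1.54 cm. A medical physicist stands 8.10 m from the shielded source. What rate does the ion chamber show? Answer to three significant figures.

20.8 mGy/h

Distance alone: 828 × (1.80/8.10)² = 828 × 0.04938 = 40.89 mGy/h.
Shield: 1.50/1.54 = 0.9740 half-value layers → attenuation 2^(−0.9740) = 0.5091.
Combined: 40.89 × 0.5091 = 20.82 mGy/h.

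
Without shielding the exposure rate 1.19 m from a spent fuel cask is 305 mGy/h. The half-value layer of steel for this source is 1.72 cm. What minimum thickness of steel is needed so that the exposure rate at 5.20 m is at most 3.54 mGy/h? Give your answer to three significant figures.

At 5.20 m, distance alone gives (1.19/5.20)² = 0.05237, so 305 × 0.05237 = 15.97 mGy/h.
Further attenuation needed: 15.97/3.54 = 4.511.
n = log₂(4.511) = 2.173 half-value layers.
Thickness = 2.173 × 1.72 cm = 3.738 cm.

3.74 cm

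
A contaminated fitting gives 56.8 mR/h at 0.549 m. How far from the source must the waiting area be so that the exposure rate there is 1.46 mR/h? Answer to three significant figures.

Intensity scales as (d₁/d₂)², so d₂ = d₁·√(I₁/I₂).
I₁/I₂ = 56.8/1.46 = 38.90, so d₂ = 0.549 × √38.90 = 3.424 m.

3.42 m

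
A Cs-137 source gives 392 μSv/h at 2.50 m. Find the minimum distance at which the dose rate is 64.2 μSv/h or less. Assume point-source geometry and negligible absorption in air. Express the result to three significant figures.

Applying the 1/r² law, d₂ = d₁·√(I₁/I₂).
I₁/I₂ = 392/64.2 = 6.106, so d₂ = 2.50 × √6.106 = 6.178 m.

6.18 m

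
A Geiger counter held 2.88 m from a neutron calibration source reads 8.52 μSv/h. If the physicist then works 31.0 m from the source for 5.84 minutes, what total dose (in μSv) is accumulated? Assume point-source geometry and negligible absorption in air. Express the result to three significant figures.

By the inverse-square law, rate at 31.0 m:
8.52 × (2.88/31.0)² = 8.52 × 0.008631 = 0.07354 μSv/h.
Dose = rate × time = 0.07354 μSv/h × 0.09733 h = 0.007158 μSv.

0.00716 μSv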